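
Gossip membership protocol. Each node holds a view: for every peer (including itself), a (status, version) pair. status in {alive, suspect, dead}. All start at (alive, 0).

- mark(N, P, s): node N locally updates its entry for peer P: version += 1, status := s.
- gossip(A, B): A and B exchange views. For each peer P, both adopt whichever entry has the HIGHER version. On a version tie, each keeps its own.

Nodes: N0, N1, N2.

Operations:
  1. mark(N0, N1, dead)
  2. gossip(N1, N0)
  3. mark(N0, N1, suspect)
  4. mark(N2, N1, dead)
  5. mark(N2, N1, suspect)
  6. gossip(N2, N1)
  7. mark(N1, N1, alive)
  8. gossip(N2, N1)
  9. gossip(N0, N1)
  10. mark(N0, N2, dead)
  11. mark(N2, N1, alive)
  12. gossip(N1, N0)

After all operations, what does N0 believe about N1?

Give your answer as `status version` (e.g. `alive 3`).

Answer: alive 3

Derivation:
Op 1: N0 marks N1=dead -> (dead,v1)
Op 2: gossip N1<->N0 -> N1.N0=(alive,v0) N1.N1=(dead,v1) N1.N2=(alive,v0) | N0.N0=(alive,v0) N0.N1=(dead,v1) N0.N2=(alive,v0)
Op 3: N0 marks N1=suspect -> (suspect,v2)
Op 4: N2 marks N1=dead -> (dead,v1)
Op 5: N2 marks N1=suspect -> (suspect,v2)
Op 6: gossip N2<->N1 -> N2.N0=(alive,v0) N2.N1=(suspect,v2) N2.N2=(alive,v0) | N1.N0=(alive,v0) N1.N1=(suspect,v2) N1.N2=(alive,v0)
Op 7: N1 marks N1=alive -> (alive,v3)
Op 8: gossip N2<->N1 -> N2.N0=(alive,v0) N2.N1=(alive,v3) N2.N2=(alive,v0) | N1.N0=(alive,v0) N1.N1=(alive,v3) N1.N2=(alive,v0)
Op 9: gossip N0<->N1 -> N0.N0=(alive,v0) N0.N1=(alive,v3) N0.N2=(alive,v0) | N1.N0=(alive,v0) N1.N1=(alive,v3) N1.N2=(alive,v0)
Op 10: N0 marks N2=dead -> (dead,v1)
Op 11: N2 marks N1=alive -> (alive,v4)
Op 12: gossip N1<->N0 -> N1.N0=(alive,v0) N1.N1=(alive,v3) N1.N2=(dead,v1) | N0.N0=(alive,v0) N0.N1=(alive,v3) N0.N2=(dead,v1)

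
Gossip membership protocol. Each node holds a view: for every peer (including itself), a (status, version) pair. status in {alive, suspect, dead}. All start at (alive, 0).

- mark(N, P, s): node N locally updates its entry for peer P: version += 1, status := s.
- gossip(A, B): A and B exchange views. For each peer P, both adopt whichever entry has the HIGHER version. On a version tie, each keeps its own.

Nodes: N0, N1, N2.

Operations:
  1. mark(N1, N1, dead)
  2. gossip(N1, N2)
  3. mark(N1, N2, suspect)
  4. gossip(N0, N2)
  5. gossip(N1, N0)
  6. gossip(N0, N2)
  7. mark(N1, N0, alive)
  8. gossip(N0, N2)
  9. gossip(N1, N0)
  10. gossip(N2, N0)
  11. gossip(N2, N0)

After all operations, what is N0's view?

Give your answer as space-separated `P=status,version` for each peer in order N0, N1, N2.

Op 1: N1 marks N1=dead -> (dead,v1)
Op 2: gossip N1<->N2 -> N1.N0=(alive,v0) N1.N1=(dead,v1) N1.N2=(alive,v0) | N2.N0=(alive,v0) N2.N1=(dead,v1) N2.N2=(alive,v0)
Op 3: N1 marks N2=suspect -> (suspect,v1)
Op 4: gossip N0<->N2 -> N0.N0=(alive,v0) N0.N1=(dead,v1) N0.N2=(alive,v0) | N2.N0=(alive,v0) N2.N1=(dead,v1) N2.N2=(alive,v0)
Op 5: gossip N1<->N0 -> N1.N0=(alive,v0) N1.N1=(dead,v1) N1.N2=(suspect,v1) | N0.N0=(alive,v0) N0.N1=(dead,v1) N0.N2=(suspect,v1)
Op 6: gossip N0<->N2 -> N0.N0=(alive,v0) N0.N1=(dead,v1) N0.N2=(suspect,v1) | N2.N0=(alive,v0) N2.N1=(dead,v1) N2.N2=(suspect,v1)
Op 7: N1 marks N0=alive -> (alive,v1)
Op 8: gossip N0<->N2 -> N0.N0=(alive,v0) N0.N1=(dead,v1) N0.N2=(suspect,v1) | N2.N0=(alive,v0) N2.N1=(dead,v1) N2.N2=(suspect,v1)
Op 9: gossip N1<->N0 -> N1.N0=(alive,v1) N1.N1=(dead,v1) N1.N2=(suspect,v1) | N0.N0=(alive,v1) N0.N1=(dead,v1) N0.N2=(suspect,v1)
Op 10: gossip N2<->N0 -> N2.N0=(alive,v1) N2.N1=(dead,v1) N2.N2=(suspect,v1) | N0.N0=(alive,v1) N0.N1=(dead,v1) N0.N2=(suspect,v1)
Op 11: gossip N2<->N0 -> N2.N0=(alive,v1) N2.N1=(dead,v1) N2.N2=(suspect,v1) | N0.N0=(alive,v1) N0.N1=(dead,v1) N0.N2=(suspect,v1)

Answer: N0=alive,1 N1=dead,1 N2=suspect,1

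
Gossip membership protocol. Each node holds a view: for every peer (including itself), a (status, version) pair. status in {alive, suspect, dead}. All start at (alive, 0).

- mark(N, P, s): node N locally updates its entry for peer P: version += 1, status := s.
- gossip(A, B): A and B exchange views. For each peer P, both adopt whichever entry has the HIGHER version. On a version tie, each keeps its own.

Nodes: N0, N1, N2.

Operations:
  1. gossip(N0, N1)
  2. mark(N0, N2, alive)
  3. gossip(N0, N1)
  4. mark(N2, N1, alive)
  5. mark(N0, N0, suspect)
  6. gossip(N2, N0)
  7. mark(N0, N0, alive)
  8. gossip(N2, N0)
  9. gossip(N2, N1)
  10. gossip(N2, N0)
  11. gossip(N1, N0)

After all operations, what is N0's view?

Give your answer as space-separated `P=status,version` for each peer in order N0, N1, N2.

Answer: N0=alive,2 N1=alive,1 N2=alive,1

Derivation:
Op 1: gossip N0<->N1 -> N0.N0=(alive,v0) N0.N1=(alive,v0) N0.N2=(alive,v0) | N1.N0=(alive,v0) N1.N1=(alive,v0) N1.N2=(alive,v0)
Op 2: N0 marks N2=alive -> (alive,v1)
Op 3: gossip N0<->N1 -> N0.N0=(alive,v0) N0.N1=(alive,v0) N0.N2=(alive,v1) | N1.N0=(alive,v0) N1.N1=(alive,v0) N1.N2=(alive,v1)
Op 4: N2 marks N1=alive -> (alive,v1)
Op 5: N0 marks N0=suspect -> (suspect,v1)
Op 6: gossip N2<->N0 -> N2.N0=(suspect,v1) N2.N1=(alive,v1) N2.N2=(alive,v1) | N0.N0=(suspect,v1) N0.N1=(alive,v1) N0.N2=(alive,v1)
Op 7: N0 marks N0=alive -> (alive,v2)
Op 8: gossip N2<->N0 -> N2.N0=(alive,v2) N2.N1=(alive,v1) N2.N2=(alive,v1) | N0.N0=(alive,v2) N0.N1=(alive,v1) N0.N2=(alive,v1)
Op 9: gossip N2<->N1 -> N2.N0=(alive,v2) N2.N1=(alive,v1) N2.N2=(alive,v1) | N1.N0=(alive,v2) N1.N1=(alive,v1) N1.N2=(alive,v1)
Op 10: gossip N2<->N0 -> N2.N0=(alive,v2) N2.N1=(alive,v1) N2.N2=(alive,v1) | N0.N0=(alive,v2) N0.N1=(alive,v1) N0.N2=(alive,v1)
Op 11: gossip N1<->N0 -> N1.N0=(alive,v2) N1.N1=(alive,v1) N1.N2=(alive,v1) | N0.N0=(alive,v2) N0.N1=(alive,v1) N0.N2=(alive,v1)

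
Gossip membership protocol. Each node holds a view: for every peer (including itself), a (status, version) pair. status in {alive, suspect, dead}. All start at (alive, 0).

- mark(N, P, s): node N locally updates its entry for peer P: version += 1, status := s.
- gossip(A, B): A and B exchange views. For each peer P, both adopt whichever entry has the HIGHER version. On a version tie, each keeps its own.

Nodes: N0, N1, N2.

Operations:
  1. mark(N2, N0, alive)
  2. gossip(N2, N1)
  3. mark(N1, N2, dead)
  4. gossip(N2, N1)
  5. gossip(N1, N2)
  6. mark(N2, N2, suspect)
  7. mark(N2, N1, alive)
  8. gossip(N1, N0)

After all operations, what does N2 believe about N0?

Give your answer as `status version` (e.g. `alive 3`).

Answer: alive 1

Derivation:
Op 1: N2 marks N0=alive -> (alive,v1)
Op 2: gossip N2<->N1 -> N2.N0=(alive,v1) N2.N1=(alive,v0) N2.N2=(alive,v0) | N1.N0=(alive,v1) N1.N1=(alive,v0) N1.N2=(alive,v0)
Op 3: N1 marks N2=dead -> (dead,v1)
Op 4: gossip N2<->N1 -> N2.N0=(alive,v1) N2.N1=(alive,v0) N2.N2=(dead,v1) | N1.N0=(alive,v1) N1.N1=(alive,v0) N1.N2=(dead,v1)
Op 5: gossip N1<->N2 -> N1.N0=(alive,v1) N1.N1=(alive,v0) N1.N2=(dead,v1) | N2.N0=(alive,v1) N2.N1=(alive,v0) N2.N2=(dead,v1)
Op 6: N2 marks N2=suspect -> (suspect,v2)
Op 7: N2 marks N1=alive -> (alive,v1)
Op 8: gossip N1<->N0 -> N1.N0=(alive,v1) N1.N1=(alive,v0) N1.N2=(dead,v1) | N0.N0=(alive,v1) N0.N1=(alive,v0) N0.N2=(dead,v1)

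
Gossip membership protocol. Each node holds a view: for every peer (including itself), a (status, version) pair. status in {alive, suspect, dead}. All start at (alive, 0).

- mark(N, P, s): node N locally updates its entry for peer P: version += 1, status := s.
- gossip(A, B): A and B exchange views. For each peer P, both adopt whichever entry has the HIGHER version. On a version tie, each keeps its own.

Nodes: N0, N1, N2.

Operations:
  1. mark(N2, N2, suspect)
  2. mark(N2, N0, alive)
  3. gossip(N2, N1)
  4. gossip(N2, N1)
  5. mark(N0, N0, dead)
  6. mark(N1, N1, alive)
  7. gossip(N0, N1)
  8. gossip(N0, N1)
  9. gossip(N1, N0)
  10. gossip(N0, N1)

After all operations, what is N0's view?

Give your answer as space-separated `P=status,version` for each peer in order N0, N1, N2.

Op 1: N2 marks N2=suspect -> (suspect,v1)
Op 2: N2 marks N0=alive -> (alive,v1)
Op 3: gossip N2<->N1 -> N2.N0=(alive,v1) N2.N1=(alive,v0) N2.N2=(suspect,v1) | N1.N0=(alive,v1) N1.N1=(alive,v0) N1.N2=(suspect,v1)
Op 4: gossip N2<->N1 -> N2.N0=(alive,v1) N2.N1=(alive,v0) N2.N2=(suspect,v1) | N1.N0=(alive,v1) N1.N1=(alive,v0) N1.N2=(suspect,v1)
Op 5: N0 marks N0=dead -> (dead,v1)
Op 6: N1 marks N1=alive -> (alive,v1)
Op 7: gossip N0<->N1 -> N0.N0=(dead,v1) N0.N1=(alive,v1) N0.N2=(suspect,v1) | N1.N0=(alive,v1) N1.N1=(alive,v1) N1.N2=(suspect,v1)
Op 8: gossip N0<->N1 -> N0.N0=(dead,v1) N0.N1=(alive,v1) N0.N2=(suspect,v1) | N1.N0=(alive,v1) N1.N1=(alive,v1) N1.N2=(suspect,v1)
Op 9: gossip N1<->N0 -> N1.N0=(alive,v1) N1.N1=(alive,v1) N1.N2=(suspect,v1) | N0.N0=(dead,v1) N0.N1=(alive,v1) N0.N2=(suspect,v1)
Op 10: gossip N0<->N1 -> N0.N0=(dead,v1) N0.N1=(alive,v1) N0.N2=(suspect,v1) | N1.N0=(alive,v1) N1.N1=(alive,v1) N1.N2=(suspect,v1)

Answer: N0=dead,1 N1=alive,1 N2=suspect,1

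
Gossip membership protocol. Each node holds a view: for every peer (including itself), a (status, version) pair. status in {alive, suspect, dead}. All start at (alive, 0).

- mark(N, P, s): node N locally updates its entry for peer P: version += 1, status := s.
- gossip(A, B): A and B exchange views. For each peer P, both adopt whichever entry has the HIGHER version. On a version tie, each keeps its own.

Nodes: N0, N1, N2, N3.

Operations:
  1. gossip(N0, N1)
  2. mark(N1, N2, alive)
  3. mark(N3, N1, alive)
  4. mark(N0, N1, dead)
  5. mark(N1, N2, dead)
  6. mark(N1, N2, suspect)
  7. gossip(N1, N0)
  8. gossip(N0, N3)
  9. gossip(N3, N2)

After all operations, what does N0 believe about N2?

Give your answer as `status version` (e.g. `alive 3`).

Op 1: gossip N0<->N1 -> N0.N0=(alive,v0) N0.N1=(alive,v0) N0.N2=(alive,v0) N0.N3=(alive,v0) | N1.N0=(alive,v0) N1.N1=(alive,v0) N1.N2=(alive,v0) N1.N3=(alive,v0)
Op 2: N1 marks N2=alive -> (alive,v1)
Op 3: N3 marks N1=alive -> (alive,v1)
Op 4: N0 marks N1=dead -> (dead,v1)
Op 5: N1 marks N2=dead -> (dead,v2)
Op 6: N1 marks N2=suspect -> (suspect,v3)
Op 7: gossip N1<->N0 -> N1.N0=(alive,v0) N1.N1=(dead,v1) N1.N2=(suspect,v3) N1.N3=(alive,v0) | N0.N0=(alive,v0) N0.N1=(dead,v1) N0.N2=(suspect,v3) N0.N3=(alive,v0)
Op 8: gossip N0<->N3 -> N0.N0=(alive,v0) N0.N1=(dead,v1) N0.N2=(suspect,v3) N0.N3=(alive,v0) | N3.N0=(alive,v0) N3.N1=(alive,v1) N3.N2=(suspect,v3) N3.N3=(alive,v0)
Op 9: gossip N3<->N2 -> N3.N0=(alive,v0) N3.N1=(alive,v1) N3.N2=(suspect,v3) N3.N3=(alive,v0) | N2.N0=(alive,v0) N2.N1=(alive,v1) N2.N2=(suspect,v3) N2.N3=(alive,v0)

Answer: suspect 3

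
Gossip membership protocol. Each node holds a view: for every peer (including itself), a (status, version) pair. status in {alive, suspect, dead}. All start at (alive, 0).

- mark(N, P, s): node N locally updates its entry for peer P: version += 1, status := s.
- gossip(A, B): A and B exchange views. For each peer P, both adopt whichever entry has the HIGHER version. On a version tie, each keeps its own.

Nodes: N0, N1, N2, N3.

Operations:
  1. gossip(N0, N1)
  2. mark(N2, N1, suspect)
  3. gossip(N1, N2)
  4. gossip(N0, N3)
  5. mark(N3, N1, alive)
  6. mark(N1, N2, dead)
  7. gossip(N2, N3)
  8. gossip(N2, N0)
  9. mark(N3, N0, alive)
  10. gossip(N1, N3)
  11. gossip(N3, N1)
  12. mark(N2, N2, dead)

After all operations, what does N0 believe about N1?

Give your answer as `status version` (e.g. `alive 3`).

Op 1: gossip N0<->N1 -> N0.N0=(alive,v0) N0.N1=(alive,v0) N0.N2=(alive,v0) N0.N3=(alive,v0) | N1.N0=(alive,v0) N1.N1=(alive,v0) N1.N2=(alive,v0) N1.N3=(alive,v0)
Op 2: N2 marks N1=suspect -> (suspect,v1)
Op 3: gossip N1<->N2 -> N1.N0=(alive,v0) N1.N1=(suspect,v1) N1.N2=(alive,v0) N1.N3=(alive,v0) | N2.N0=(alive,v0) N2.N1=(suspect,v1) N2.N2=(alive,v0) N2.N3=(alive,v0)
Op 4: gossip N0<->N3 -> N0.N0=(alive,v0) N0.N1=(alive,v0) N0.N2=(alive,v0) N0.N3=(alive,v0) | N3.N0=(alive,v0) N3.N1=(alive,v0) N3.N2=(alive,v0) N3.N3=(alive,v0)
Op 5: N3 marks N1=alive -> (alive,v1)
Op 6: N1 marks N2=dead -> (dead,v1)
Op 7: gossip N2<->N3 -> N2.N0=(alive,v0) N2.N1=(suspect,v1) N2.N2=(alive,v0) N2.N3=(alive,v0) | N3.N0=(alive,v0) N3.N1=(alive,v1) N3.N2=(alive,v0) N3.N3=(alive,v0)
Op 8: gossip N2<->N0 -> N2.N0=(alive,v0) N2.N1=(suspect,v1) N2.N2=(alive,v0) N2.N3=(alive,v0) | N0.N0=(alive,v0) N0.N1=(suspect,v1) N0.N2=(alive,v0) N0.N3=(alive,v0)
Op 9: N3 marks N0=alive -> (alive,v1)
Op 10: gossip N1<->N3 -> N1.N0=(alive,v1) N1.N1=(suspect,v1) N1.N2=(dead,v1) N1.N3=(alive,v0) | N3.N0=(alive,v1) N3.N1=(alive,v1) N3.N2=(dead,v1) N3.N3=(alive,v0)
Op 11: gossip N3<->N1 -> N3.N0=(alive,v1) N3.N1=(alive,v1) N3.N2=(dead,v1) N3.N3=(alive,v0) | N1.N0=(alive,v1) N1.N1=(suspect,v1) N1.N2=(dead,v1) N1.N3=(alive,v0)
Op 12: N2 marks N2=dead -> (dead,v1)

Answer: suspect 1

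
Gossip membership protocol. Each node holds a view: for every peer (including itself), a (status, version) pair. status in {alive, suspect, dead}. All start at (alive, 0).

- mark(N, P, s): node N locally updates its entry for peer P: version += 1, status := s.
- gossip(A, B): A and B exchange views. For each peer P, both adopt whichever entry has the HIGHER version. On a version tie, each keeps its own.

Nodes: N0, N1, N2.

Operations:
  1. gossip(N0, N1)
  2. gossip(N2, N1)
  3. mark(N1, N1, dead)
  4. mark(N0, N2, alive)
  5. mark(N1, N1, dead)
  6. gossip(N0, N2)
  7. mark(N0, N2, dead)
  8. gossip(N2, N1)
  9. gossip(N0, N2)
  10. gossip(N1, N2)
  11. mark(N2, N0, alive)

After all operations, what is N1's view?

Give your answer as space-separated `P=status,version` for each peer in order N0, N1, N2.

Answer: N0=alive,0 N1=dead,2 N2=dead,2

Derivation:
Op 1: gossip N0<->N1 -> N0.N0=(alive,v0) N0.N1=(alive,v0) N0.N2=(alive,v0) | N1.N0=(alive,v0) N1.N1=(alive,v0) N1.N2=(alive,v0)
Op 2: gossip N2<->N1 -> N2.N0=(alive,v0) N2.N1=(alive,v0) N2.N2=(alive,v0) | N1.N0=(alive,v0) N1.N1=(alive,v0) N1.N2=(alive,v0)
Op 3: N1 marks N1=dead -> (dead,v1)
Op 4: N0 marks N2=alive -> (alive,v1)
Op 5: N1 marks N1=dead -> (dead,v2)
Op 6: gossip N0<->N2 -> N0.N0=(alive,v0) N0.N1=(alive,v0) N0.N2=(alive,v1) | N2.N0=(alive,v0) N2.N1=(alive,v0) N2.N2=(alive,v1)
Op 7: N0 marks N2=dead -> (dead,v2)
Op 8: gossip N2<->N1 -> N2.N0=(alive,v0) N2.N1=(dead,v2) N2.N2=(alive,v1) | N1.N0=(alive,v0) N1.N1=(dead,v2) N1.N2=(alive,v1)
Op 9: gossip N0<->N2 -> N0.N0=(alive,v0) N0.N1=(dead,v2) N0.N2=(dead,v2) | N2.N0=(alive,v0) N2.N1=(dead,v2) N2.N2=(dead,v2)
Op 10: gossip N1<->N2 -> N1.N0=(alive,v0) N1.N1=(dead,v2) N1.N2=(dead,v2) | N2.N0=(alive,v0) N2.N1=(dead,v2) N2.N2=(dead,v2)
Op 11: N2 marks N0=alive -> (alive,v1)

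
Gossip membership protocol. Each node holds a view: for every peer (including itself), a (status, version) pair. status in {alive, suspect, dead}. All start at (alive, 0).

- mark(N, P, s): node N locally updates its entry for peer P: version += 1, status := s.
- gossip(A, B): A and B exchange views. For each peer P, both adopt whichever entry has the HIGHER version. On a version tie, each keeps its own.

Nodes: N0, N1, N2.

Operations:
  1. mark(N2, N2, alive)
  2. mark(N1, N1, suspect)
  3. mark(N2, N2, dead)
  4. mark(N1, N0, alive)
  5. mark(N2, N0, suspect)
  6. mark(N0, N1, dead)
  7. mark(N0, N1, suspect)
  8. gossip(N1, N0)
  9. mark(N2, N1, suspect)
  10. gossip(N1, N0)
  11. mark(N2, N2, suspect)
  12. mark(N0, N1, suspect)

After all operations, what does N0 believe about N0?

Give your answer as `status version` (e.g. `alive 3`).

Answer: alive 1

Derivation:
Op 1: N2 marks N2=alive -> (alive,v1)
Op 2: N1 marks N1=suspect -> (suspect,v1)
Op 3: N2 marks N2=dead -> (dead,v2)
Op 4: N1 marks N0=alive -> (alive,v1)
Op 5: N2 marks N0=suspect -> (suspect,v1)
Op 6: N0 marks N1=dead -> (dead,v1)
Op 7: N0 marks N1=suspect -> (suspect,v2)
Op 8: gossip N1<->N0 -> N1.N0=(alive,v1) N1.N1=(suspect,v2) N1.N2=(alive,v0) | N0.N0=(alive,v1) N0.N1=(suspect,v2) N0.N2=(alive,v0)
Op 9: N2 marks N1=suspect -> (suspect,v1)
Op 10: gossip N1<->N0 -> N1.N0=(alive,v1) N1.N1=(suspect,v2) N1.N2=(alive,v0) | N0.N0=(alive,v1) N0.N1=(suspect,v2) N0.N2=(alive,v0)
Op 11: N2 marks N2=suspect -> (suspect,v3)
Op 12: N0 marks N1=suspect -> (suspect,v3)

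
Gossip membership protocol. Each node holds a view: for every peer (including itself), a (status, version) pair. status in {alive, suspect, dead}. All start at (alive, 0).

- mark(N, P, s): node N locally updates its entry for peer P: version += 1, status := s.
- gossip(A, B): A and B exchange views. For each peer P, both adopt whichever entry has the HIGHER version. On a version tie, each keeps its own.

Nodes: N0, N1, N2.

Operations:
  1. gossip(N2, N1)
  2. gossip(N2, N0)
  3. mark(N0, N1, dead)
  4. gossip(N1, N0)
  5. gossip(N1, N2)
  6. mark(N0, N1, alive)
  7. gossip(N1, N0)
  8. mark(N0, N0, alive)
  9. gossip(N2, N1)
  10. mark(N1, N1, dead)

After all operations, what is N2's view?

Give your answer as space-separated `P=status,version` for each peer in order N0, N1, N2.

Answer: N0=alive,0 N1=alive,2 N2=alive,0

Derivation:
Op 1: gossip N2<->N1 -> N2.N0=(alive,v0) N2.N1=(alive,v0) N2.N2=(alive,v0) | N1.N0=(alive,v0) N1.N1=(alive,v0) N1.N2=(alive,v0)
Op 2: gossip N2<->N0 -> N2.N0=(alive,v0) N2.N1=(alive,v0) N2.N2=(alive,v0) | N0.N0=(alive,v0) N0.N1=(alive,v0) N0.N2=(alive,v0)
Op 3: N0 marks N1=dead -> (dead,v1)
Op 4: gossip N1<->N0 -> N1.N0=(alive,v0) N1.N1=(dead,v1) N1.N2=(alive,v0) | N0.N0=(alive,v0) N0.N1=(dead,v1) N0.N2=(alive,v0)
Op 5: gossip N1<->N2 -> N1.N0=(alive,v0) N1.N1=(dead,v1) N1.N2=(alive,v0) | N2.N0=(alive,v0) N2.N1=(dead,v1) N2.N2=(alive,v0)
Op 6: N0 marks N1=alive -> (alive,v2)
Op 7: gossip N1<->N0 -> N1.N0=(alive,v0) N1.N1=(alive,v2) N1.N2=(alive,v0) | N0.N0=(alive,v0) N0.N1=(alive,v2) N0.N2=(alive,v0)
Op 8: N0 marks N0=alive -> (alive,v1)
Op 9: gossip N2<->N1 -> N2.N0=(alive,v0) N2.N1=(alive,v2) N2.N2=(alive,v0) | N1.N0=(alive,v0) N1.N1=(alive,v2) N1.N2=(alive,v0)
Op 10: N1 marks N1=dead -> (dead,v3)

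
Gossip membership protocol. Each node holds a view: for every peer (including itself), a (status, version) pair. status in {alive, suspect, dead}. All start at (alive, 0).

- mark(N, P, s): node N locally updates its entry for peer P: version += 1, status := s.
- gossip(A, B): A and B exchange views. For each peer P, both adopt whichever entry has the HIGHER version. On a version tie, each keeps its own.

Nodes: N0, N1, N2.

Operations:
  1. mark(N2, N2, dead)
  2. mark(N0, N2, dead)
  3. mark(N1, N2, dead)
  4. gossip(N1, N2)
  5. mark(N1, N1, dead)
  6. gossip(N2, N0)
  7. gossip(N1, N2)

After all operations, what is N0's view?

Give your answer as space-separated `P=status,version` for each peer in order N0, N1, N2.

Answer: N0=alive,0 N1=alive,0 N2=dead,1

Derivation:
Op 1: N2 marks N2=dead -> (dead,v1)
Op 2: N0 marks N2=dead -> (dead,v1)
Op 3: N1 marks N2=dead -> (dead,v1)
Op 4: gossip N1<->N2 -> N1.N0=(alive,v0) N1.N1=(alive,v0) N1.N2=(dead,v1) | N2.N0=(alive,v0) N2.N1=(alive,v0) N2.N2=(dead,v1)
Op 5: N1 marks N1=dead -> (dead,v1)
Op 6: gossip N2<->N0 -> N2.N0=(alive,v0) N2.N1=(alive,v0) N2.N2=(dead,v1) | N0.N0=(alive,v0) N0.N1=(alive,v0) N0.N2=(dead,v1)
Op 7: gossip N1<->N2 -> N1.N0=(alive,v0) N1.N1=(dead,v1) N1.N2=(dead,v1) | N2.N0=(alive,v0) N2.N1=(dead,v1) N2.N2=(dead,v1)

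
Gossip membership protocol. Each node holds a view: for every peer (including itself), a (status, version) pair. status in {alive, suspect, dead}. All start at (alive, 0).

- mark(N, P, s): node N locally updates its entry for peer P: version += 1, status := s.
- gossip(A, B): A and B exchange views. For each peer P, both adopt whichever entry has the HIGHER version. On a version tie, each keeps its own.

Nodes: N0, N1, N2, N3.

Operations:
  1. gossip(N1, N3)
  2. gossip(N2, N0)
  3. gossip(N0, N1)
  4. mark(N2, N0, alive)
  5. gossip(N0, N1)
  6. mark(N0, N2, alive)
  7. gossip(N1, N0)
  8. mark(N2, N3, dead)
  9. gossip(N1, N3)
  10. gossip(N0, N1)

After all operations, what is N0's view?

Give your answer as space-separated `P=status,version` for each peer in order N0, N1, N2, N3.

Answer: N0=alive,0 N1=alive,0 N2=alive,1 N3=alive,0

Derivation:
Op 1: gossip N1<->N3 -> N1.N0=(alive,v0) N1.N1=(alive,v0) N1.N2=(alive,v0) N1.N3=(alive,v0) | N3.N0=(alive,v0) N3.N1=(alive,v0) N3.N2=(alive,v0) N3.N3=(alive,v0)
Op 2: gossip N2<->N0 -> N2.N0=(alive,v0) N2.N1=(alive,v0) N2.N2=(alive,v0) N2.N3=(alive,v0) | N0.N0=(alive,v0) N0.N1=(alive,v0) N0.N2=(alive,v0) N0.N3=(alive,v0)
Op 3: gossip N0<->N1 -> N0.N0=(alive,v0) N0.N1=(alive,v0) N0.N2=(alive,v0) N0.N3=(alive,v0) | N1.N0=(alive,v0) N1.N1=(alive,v0) N1.N2=(alive,v0) N1.N3=(alive,v0)
Op 4: N2 marks N0=alive -> (alive,v1)
Op 5: gossip N0<->N1 -> N0.N0=(alive,v0) N0.N1=(alive,v0) N0.N2=(alive,v0) N0.N3=(alive,v0) | N1.N0=(alive,v0) N1.N1=(alive,v0) N1.N2=(alive,v0) N1.N3=(alive,v0)
Op 6: N0 marks N2=alive -> (alive,v1)
Op 7: gossip N1<->N0 -> N1.N0=(alive,v0) N1.N1=(alive,v0) N1.N2=(alive,v1) N1.N3=(alive,v0) | N0.N0=(alive,v0) N0.N1=(alive,v0) N0.N2=(alive,v1) N0.N3=(alive,v0)
Op 8: N2 marks N3=dead -> (dead,v1)
Op 9: gossip N1<->N3 -> N1.N0=(alive,v0) N1.N1=(alive,v0) N1.N2=(alive,v1) N1.N3=(alive,v0) | N3.N0=(alive,v0) N3.N1=(alive,v0) N3.N2=(alive,v1) N3.N3=(alive,v0)
Op 10: gossip N0<->N1 -> N0.N0=(alive,v0) N0.N1=(alive,v0) N0.N2=(alive,v1) N0.N3=(alive,v0) | N1.N0=(alive,v0) N1.N1=(alive,v0) N1.N2=(alive,v1) N1.N3=(alive,v0)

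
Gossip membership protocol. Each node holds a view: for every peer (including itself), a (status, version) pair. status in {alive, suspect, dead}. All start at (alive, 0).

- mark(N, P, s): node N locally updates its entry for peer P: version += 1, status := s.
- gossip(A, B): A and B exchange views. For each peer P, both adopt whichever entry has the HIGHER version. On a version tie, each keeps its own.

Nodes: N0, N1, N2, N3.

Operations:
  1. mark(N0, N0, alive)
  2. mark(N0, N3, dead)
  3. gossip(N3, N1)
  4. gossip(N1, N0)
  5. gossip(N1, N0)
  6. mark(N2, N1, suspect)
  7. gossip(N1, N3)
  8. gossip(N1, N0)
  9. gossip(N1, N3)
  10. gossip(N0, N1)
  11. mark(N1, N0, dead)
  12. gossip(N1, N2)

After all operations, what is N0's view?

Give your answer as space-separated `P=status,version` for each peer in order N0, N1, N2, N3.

Answer: N0=alive,1 N1=alive,0 N2=alive,0 N3=dead,1

Derivation:
Op 1: N0 marks N0=alive -> (alive,v1)
Op 2: N0 marks N3=dead -> (dead,v1)
Op 3: gossip N3<->N1 -> N3.N0=(alive,v0) N3.N1=(alive,v0) N3.N2=(alive,v0) N3.N3=(alive,v0) | N1.N0=(alive,v0) N1.N1=(alive,v0) N1.N2=(alive,v0) N1.N3=(alive,v0)
Op 4: gossip N1<->N0 -> N1.N0=(alive,v1) N1.N1=(alive,v0) N1.N2=(alive,v0) N1.N3=(dead,v1) | N0.N0=(alive,v1) N0.N1=(alive,v0) N0.N2=(alive,v0) N0.N3=(dead,v1)
Op 5: gossip N1<->N0 -> N1.N0=(alive,v1) N1.N1=(alive,v0) N1.N2=(alive,v0) N1.N3=(dead,v1) | N0.N0=(alive,v1) N0.N1=(alive,v0) N0.N2=(alive,v0) N0.N3=(dead,v1)
Op 6: N2 marks N1=suspect -> (suspect,v1)
Op 7: gossip N1<->N3 -> N1.N0=(alive,v1) N1.N1=(alive,v0) N1.N2=(alive,v0) N1.N3=(dead,v1) | N3.N0=(alive,v1) N3.N1=(alive,v0) N3.N2=(alive,v0) N3.N3=(dead,v1)
Op 8: gossip N1<->N0 -> N1.N0=(alive,v1) N1.N1=(alive,v0) N1.N2=(alive,v0) N1.N3=(dead,v1) | N0.N0=(alive,v1) N0.N1=(alive,v0) N0.N2=(alive,v0) N0.N3=(dead,v1)
Op 9: gossip N1<->N3 -> N1.N0=(alive,v1) N1.N1=(alive,v0) N1.N2=(alive,v0) N1.N3=(dead,v1) | N3.N0=(alive,v1) N3.N1=(alive,v0) N3.N2=(alive,v0) N3.N3=(dead,v1)
Op 10: gossip N0<->N1 -> N0.N0=(alive,v1) N0.N1=(alive,v0) N0.N2=(alive,v0) N0.N3=(dead,v1) | N1.N0=(alive,v1) N1.N1=(alive,v0) N1.N2=(alive,v0) N1.N3=(dead,v1)
Op 11: N1 marks N0=dead -> (dead,v2)
Op 12: gossip N1<->N2 -> N1.N0=(dead,v2) N1.N1=(suspect,v1) N1.N2=(alive,v0) N1.N3=(dead,v1) | N2.N0=(dead,v2) N2.N1=(suspect,v1) N2.N2=(alive,v0) N2.N3=(dead,v1)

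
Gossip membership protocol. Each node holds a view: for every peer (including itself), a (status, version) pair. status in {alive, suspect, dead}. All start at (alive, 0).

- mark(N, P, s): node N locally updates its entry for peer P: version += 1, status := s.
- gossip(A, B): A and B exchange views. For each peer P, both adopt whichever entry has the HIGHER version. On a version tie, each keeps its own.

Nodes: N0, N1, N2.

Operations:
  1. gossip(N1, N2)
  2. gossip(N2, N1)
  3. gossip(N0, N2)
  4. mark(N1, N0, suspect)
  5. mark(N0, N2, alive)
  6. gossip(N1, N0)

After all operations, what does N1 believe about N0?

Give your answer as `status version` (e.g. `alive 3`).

Op 1: gossip N1<->N2 -> N1.N0=(alive,v0) N1.N1=(alive,v0) N1.N2=(alive,v0) | N2.N0=(alive,v0) N2.N1=(alive,v0) N2.N2=(alive,v0)
Op 2: gossip N2<->N1 -> N2.N0=(alive,v0) N2.N1=(alive,v0) N2.N2=(alive,v0) | N1.N0=(alive,v0) N1.N1=(alive,v0) N1.N2=(alive,v0)
Op 3: gossip N0<->N2 -> N0.N0=(alive,v0) N0.N1=(alive,v0) N0.N2=(alive,v0) | N2.N0=(alive,v0) N2.N1=(alive,v0) N2.N2=(alive,v0)
Op 4: N1 marks N0=suspect -> (suspect,v1)
Op 5: N0 marks N2=alive -> (alive,v1)
Op 6: gossip N1<->N0 -> N1.N0=(suspect,v1) N1.N1=(alive,v0) N1.N2=(alive,v1) | N0.N0=(suspect,v1) N0.N1=(alive,v0) N0.N2=(alive,v1)

Answer: suspect 1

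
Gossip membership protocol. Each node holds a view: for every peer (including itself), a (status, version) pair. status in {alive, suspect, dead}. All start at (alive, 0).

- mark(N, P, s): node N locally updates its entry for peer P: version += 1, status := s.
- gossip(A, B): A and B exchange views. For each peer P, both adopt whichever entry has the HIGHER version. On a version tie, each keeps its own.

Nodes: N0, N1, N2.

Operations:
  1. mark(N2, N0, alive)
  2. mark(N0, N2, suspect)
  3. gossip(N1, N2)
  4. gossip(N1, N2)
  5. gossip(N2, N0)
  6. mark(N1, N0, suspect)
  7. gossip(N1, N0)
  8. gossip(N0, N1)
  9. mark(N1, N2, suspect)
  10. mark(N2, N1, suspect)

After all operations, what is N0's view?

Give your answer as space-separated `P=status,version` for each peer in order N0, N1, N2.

Answer: N0=suspect,2 N1=alive,0 N2=suspect,1

Derivation:
Op 1: N2 marks N0=alive -> (alive,v1)
Op 2: N0 marks N2=suspect -> (suspect,v1)
Op 3: gossip N1<->N2 -> N1.N0=(alive,v1) N1.N1=(alive,v0) N1.N2=(alive,v0) | N2.N0=(alive,v1) N2.N1=(alive,v0) N2.N2=(alive,v0)
Op 4: gossip N1<->N2 -> N1.N0=(alive,v1) N1.N1=(alive,v0) N1.N2=(alive,v0) | N2.N0=(alive,v1) N2.N1=(alive,v0) N2.N2=(alive,v0)
Op 5: gossip N2<->N0 -> N2.N0=(alive,v1) N2.N1=(alive,v0) N2.N2=(suspect,v1) | N0.N0=(alive,v1) N0.N1=(alive,v0) N0.N2=(suspect,v1)
Op 6: N1 marks N0=suspect -> (suspect,v2)
Op 7: gossip N1<->N0 -> N1.N0=(suspect,v2) N1.N1=(alive,v0) N1.N2=(suspect,v1) | N0.N0=(suspect,v2) N0.N1=(alive,v0) N0.N2=(suspect,v1)
Op 8: gossip N0<->N1 -> N0.N0=(suspect,v2) N0.N1=(alive,v0) N0.N2=(suspect,v1) | N1.N0=(suspect,v2) N1.N1=(alive,v0) N1.N2=(suspect,v1)
Op 9: N1 marks N2=suspect -> (suspect,v2)
Op 10: N2 marks N1=suspect -> (suspect,v1)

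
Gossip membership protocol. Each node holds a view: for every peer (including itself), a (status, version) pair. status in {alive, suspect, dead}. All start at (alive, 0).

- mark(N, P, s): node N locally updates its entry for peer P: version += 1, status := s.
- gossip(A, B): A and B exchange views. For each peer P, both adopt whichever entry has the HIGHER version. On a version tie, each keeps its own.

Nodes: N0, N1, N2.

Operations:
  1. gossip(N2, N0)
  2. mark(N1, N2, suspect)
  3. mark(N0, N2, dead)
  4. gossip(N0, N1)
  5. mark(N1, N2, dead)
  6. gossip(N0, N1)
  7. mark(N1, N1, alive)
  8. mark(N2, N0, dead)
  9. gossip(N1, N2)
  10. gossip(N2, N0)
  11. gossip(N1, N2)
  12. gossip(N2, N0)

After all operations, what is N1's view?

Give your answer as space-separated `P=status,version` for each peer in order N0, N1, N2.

Op 1: gossip N2<->N0 -> N2.N0=(alive,v0) N2.N1=(alive,v0) N2.N2=(alive,v0) | N0.N0=(alive,v0) N0.N1=(alive,v0) N0.N2=(alive,v0)
Op 2: N1 marks N2=suspect -> (suspect,v1)
Op 3: N0 marks N2=dead -> (dead,v1)
Op 4: gossip N0<->N1 -> N0.N0=(alive,v0) N0.N1=(alive,v0) N0.N2=(dead,v1) | N1.N0=(alive,v0) N1.N1=(alive,v0) N1.N2=(suspect,v1)
Op 5: N1 marks N2=dead -> (dead,v2)
Op 6: gossip N0<->N1 -> N0.N0=(alive,v0) N0.N1=(alive,v0) N0.N2=(dead,v2) | N1.N0=(alive,v0) N1.N1=(alive,v0) N1.N2=(dead,v2)
Op 7: N1 marks N1=alive -> (alive,v1)
Op 8: N2 marks N0=dead -> (dead,v1)
Op 9: gossip N1<->N2 -> N1.N0=(dead,v1) N1.N1=(alive,v1) N1.N2=(dead,v2) | N2.N0=(dead,v1) N2.N1=(alive,v1) N2.N2=(dead,v2)
Op 10: gossip N2<->N0 -> N2.N0=(dead,v1) N2.N1=(alive,v1) N2.N2=(dead,v2) | N0.N0=(dead,v1) N0.N1=(alive,v1) N0.N2=(dead,v2)
Op 11: gossip N1<->N2 -> N1.N0=(dead,v1) N1.N1=(alive,v1) N1.N2=(dead,v2) | N2.N0=(dead,v1) N2.N1=(alive,v1) N2.N2=(dead,v2)
Op 12: gossip N2<->N0 -> N2.N0=(dead,v1) N2.N1=(alive,v1) N2.N2=(dead,v2) | N0.N0=(dead,v1) N0.N1=(alive,v1) N0.N2=(dead,v2)

Answer: N0=dead,1 N1=alive,1 N2=dead,2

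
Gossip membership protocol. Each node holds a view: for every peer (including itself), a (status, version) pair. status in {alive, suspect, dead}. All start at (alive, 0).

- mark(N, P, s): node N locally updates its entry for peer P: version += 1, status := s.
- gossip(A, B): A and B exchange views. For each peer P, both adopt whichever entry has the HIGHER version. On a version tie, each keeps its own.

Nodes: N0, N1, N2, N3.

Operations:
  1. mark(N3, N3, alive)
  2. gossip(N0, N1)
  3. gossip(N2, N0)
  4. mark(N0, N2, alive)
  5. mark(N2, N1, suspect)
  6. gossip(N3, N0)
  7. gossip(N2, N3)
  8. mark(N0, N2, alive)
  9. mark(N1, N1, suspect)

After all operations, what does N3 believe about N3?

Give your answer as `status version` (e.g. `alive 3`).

Op 1: N3 marks N3=alive -> (alive,v1)
Op 2: gossip N0<->N1 -> N0.N0=(alive,v0) N0.N1=(alive,v0) N0.N2=(alive,v0) N0.N3=(alive,v0) | N1.N0=(alive,v0) N1.N1=(alive,v0) N1.N2=(alive,v0) N1.N3=(alive,v0)
Op 3: gossip N2<->N0 -> N2.N0=(alive,v0) N2.N1=(alive,v0) N2.N2=(alive,v0) N2.N3=(alive,v0) | N0.N0=(alive,v0) N0.N1=(alive,v0) N0.N2=(alive,v0) N0.N3=(alive,v0)
Op 4: N0 marks N2=alive -> (alive,v1)
Op 5: N2 marks N1=suspect -> (suspect,v1)
Op 6: gossip N3<->N0 -> N3.N0=(alive,v0) N3.N1=(alive,v0) N3.N2=(alive,v1) N3.N3=(alive,v1) | N0.N0=(alive,v0) N0.N1=(alive,v0) N0.N2=(alive,v1) N0.N3=(alive,v1)
Op 7: gossip N2<->N3 -> N2.N0=(alive,v0) N2.N1=(suspect,v1) N2.N2=(alive,v1) N2.N3=(alive,v1) | N3.N0=(alive,v0) N3.N1=(suspect,v1) N3.N2=(alive,v1) N3.N3=(alive,v1)
Op 8: N0 marks N2=alive -> (alive,v2)
Op 9: N1 marks N1=suspect -> (suspect,v1)

Answer: alive 1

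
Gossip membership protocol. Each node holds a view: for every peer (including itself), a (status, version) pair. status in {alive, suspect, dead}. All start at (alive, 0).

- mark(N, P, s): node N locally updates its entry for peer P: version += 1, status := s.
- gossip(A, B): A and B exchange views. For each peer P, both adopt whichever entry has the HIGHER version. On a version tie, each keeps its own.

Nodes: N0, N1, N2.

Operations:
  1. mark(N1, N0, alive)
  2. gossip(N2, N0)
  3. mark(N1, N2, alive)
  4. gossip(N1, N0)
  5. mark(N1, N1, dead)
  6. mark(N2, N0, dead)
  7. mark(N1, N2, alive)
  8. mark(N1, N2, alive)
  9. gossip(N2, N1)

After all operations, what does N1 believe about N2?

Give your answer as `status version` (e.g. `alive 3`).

Answer: alive 3

Derivation:
Op 1: N1 marks N0=alive -> (alive,v1)
Op 2: gossip N2<->N0 -> N2.N0=(alive,v0) N2.N1=(alive,v0) N2.N2=(alive,v0) | N0.N0=(alive,v0) N0.N1=(alive,v0) N0.N2=(alive,v0)
Op 3: N1 marks N2=alive -> (alive,v1)
Op 4: gossip N1<->N0 -> N1.N0=(alive,v1) N1.N1=(alive,v0) N1.N2=(alive,v1) | N0.N0=(alive,v1) N0.N1=(alive,v0) N0.N2=(alive,v1)
Op 5: N1 marks N1=dead -> (dead,v1)
Op 6: N2 marks N0=dead -> (dead,v1)
Op 7: N1 marks N2=alive -> (alive,v2)
Op 8: N1 marks N2=alive -> (alive,v3)
Op 9: gossip N2<->N1 -> N2.N0=(dead,v1) N2.N1=(dead,v1) N2.N2=(alive,v3) | N1.N0=(alive,v1) N1.N1=(dead,v1) N1.N2=(alive,v3)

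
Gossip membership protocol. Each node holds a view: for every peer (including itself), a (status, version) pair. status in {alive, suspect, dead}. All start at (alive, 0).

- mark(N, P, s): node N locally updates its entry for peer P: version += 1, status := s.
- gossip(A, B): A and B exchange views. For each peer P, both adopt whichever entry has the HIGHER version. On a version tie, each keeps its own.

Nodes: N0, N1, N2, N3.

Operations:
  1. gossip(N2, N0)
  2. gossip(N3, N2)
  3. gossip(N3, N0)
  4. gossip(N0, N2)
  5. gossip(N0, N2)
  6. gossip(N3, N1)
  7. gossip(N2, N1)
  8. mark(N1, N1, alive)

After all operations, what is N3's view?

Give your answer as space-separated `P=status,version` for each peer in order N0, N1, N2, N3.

Op 1: gossip N2<->N0 -> N2.N0=(alive,v0) N2.N1=(alive,v0) N2.N2=(alive,v0) N2.N3=(alive,v0) | N0.N0=(alive,v0) N0.N1=(alive,v0) N0.N2=(alive,v0) N0.N3=(alive,v0)
Op 2: gossip N3<->N2 -> N3.N0=(alive,v0) N3.N1=(alive,v0) N3.N2=(alive,v0) N3.N3=(alive,v0) | N2.N0=(alive,v0) N2.N1=(alive,v0) N2.N2=(alive,v0) N2.N3=(alive,v0)
Op 3: gossip N3<->N0 -> N3.N0=(alive,v0) N3.N1=(alive,v0) N3.N2=(alive,v0) N3.N3=(alive,v0) | N0.N0=(alive,v0) N0.N1=(alive,v0) N0.N2=(alive,v0) N0.N3=(alive,v0)
Op 4: gossip N0<->N2 -> N0.N0=(alive,v0) N0.N1=(alive,v0) N0.N2=(alive,v0) N0.N3=(alive,v0) | N2.N0=(alive,v0) N2.N1=(alive,v0) N2.N2=(alive,v0) N2.N3=(alive,v0)
Op 5: gossip N0<->N2 -> N0.N0=(alive,v0) N0.N1=(alive,v0) N0.N2=(alive,v0) N0.N3=(alive,v0) | N2.N0=(alive,v0) N2.N1=(alive,v0) N2.N2=(alive,v0) N2.N3=(alive,v0)
Op 6: gossip N3<->N1 -> N3.N0=(alive,v0) N3.N1=(alive,v0) N3.N2=(alive,v0) N3.N3=(alive,v0) | N1.N0=(alive,v0) N1.N1=(alive,v0) N1.N2=(alive,v0) N1.N3=(alive,v0)
Op 7: gossip N2<->N1 -> N2.N0=(alive,v0) N2.N1=(alive,v0) N2.N2=(alive,v0) N2.N3=(alive,v0) | N1.N0=(alive,v0) N1.N1=(alive,v0) N1.N2=(alive,v0) N1.N3=(alive,v0)
Op 8: N1 marks N1=alive -> (alive,v1)

Answer: N0=alive,0 N1=alive,0 N2=alive,0 N3=alive,0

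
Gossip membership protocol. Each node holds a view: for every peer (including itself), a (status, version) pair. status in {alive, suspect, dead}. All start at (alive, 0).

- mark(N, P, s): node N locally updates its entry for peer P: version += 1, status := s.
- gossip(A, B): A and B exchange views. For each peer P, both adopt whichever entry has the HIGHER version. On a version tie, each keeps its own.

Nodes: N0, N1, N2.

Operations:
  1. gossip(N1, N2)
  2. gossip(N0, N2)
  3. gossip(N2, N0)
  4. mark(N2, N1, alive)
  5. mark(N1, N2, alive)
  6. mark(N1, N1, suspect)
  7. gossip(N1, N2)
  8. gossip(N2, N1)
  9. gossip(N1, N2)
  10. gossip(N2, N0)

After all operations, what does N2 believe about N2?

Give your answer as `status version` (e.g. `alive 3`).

Op 1: gossip N1<->N2 -> N1.N0=(alive,v0) N1.N1=(alive,v0) N1.N2=(alive,v0) | N2.N0=(alive,v0) N2.N1=(alive,v0) N2.N2=(alive,v0)
Op 2: gossip N0<->N2 -> N0.N0=(alive,v0) N0.N1=(alive,v0) N0.N2=(alive,v0) | N2.N0=(alive,v0) N2.N1=(alive,v0) N2.N2=(alive,v0)
Op 3: gossip N2<->N0 -> N2.N0=(alive,v0) N2.N1=(alive,v0) N2.N2=(alive,v0) | N0.N0=(alive,v0) N0.N1=(alive,v0) N0.N2=(alive,v0)
Op 4: N2 marks N1=alive -> (alive,v1)
Op 5: N1 marks N2=alive -> (alive,v1)
Op 6: N1 marks N1=suspect -> (suspect,v1)
Op 7: gossip N1<->N2 -> N1.N0=(alive,v0) N1.N1=(suspect,v1) N1.N2=(alive,v1) | N2.N0=(alive,v0) N2.N1=(alive,v1) N2.N2=(alive,v1)
Op 8: gossip N2<->N1 -> N2.N0=(alive,v0) N2.N1=(alive,v1) N2.N2=(alive,v1) | N1.N0=(alive,v0) N1.N1=(suspect,v1) N1.N2=(alive,v1)
Op 9: gossip N1<->N2 -> N1.N0=(alive,v0) N1.N1=(suspect,v1) N1.N2=(alive,v1) | N2.N0=(alive,v0) N2.N1=(alive,v1) N2.N2=(alive,v1)
Op 10: gossip N2<->N0 -> N2.N0=(alive,v0) N2.N1=(alive,v1) N2.N2=(alive,v1) | N0.N0=(alive,v0) N0.N1=(alive,v1) N0.N2=(alive,v1)

Answer: alive 1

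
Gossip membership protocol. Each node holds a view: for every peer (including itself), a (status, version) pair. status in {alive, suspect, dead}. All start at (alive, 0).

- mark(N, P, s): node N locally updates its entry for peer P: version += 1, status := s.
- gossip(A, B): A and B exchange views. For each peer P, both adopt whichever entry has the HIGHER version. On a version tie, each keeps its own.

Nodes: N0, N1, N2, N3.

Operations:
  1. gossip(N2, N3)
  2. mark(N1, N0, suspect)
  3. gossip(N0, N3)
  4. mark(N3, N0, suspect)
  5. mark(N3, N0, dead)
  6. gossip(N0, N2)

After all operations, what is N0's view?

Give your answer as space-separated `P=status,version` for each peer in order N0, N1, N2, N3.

Answer: N0=alive,0 N1=alive,0 N2=alive,0 N3=alive,0

Derivation:
Op 1: gossip N2<->N3 -> N2.N0=(alive,v0) N2.N1=(alive,v0) N2.N2=(alive,v0) N2.N3=(alive,v0) | N3.N0=(alive,v0) N3.N1=(alive,v0) N3.N2=(alive,v0) N3.N3=(alive,v0)
Op 2: N1 marks N0=suspect -> (suspect,v1)
Op 3: gossip N0<->N3 -> N0.N0=(alive,v0) N0.N1=(alive,v0) N0.N2=(alive,v0) N0.N3=(alive,v0) | N3.N0=(alive,v0) N3.N1=(alive,v0) N3.N2=(alive,v0) N3.N3=(alive,v0)
Op 4: N3 marks N0=suspect -> (suspect,v1)
Op 5: N3 marks N0=dead -> (dead,v2)
Op 6: gossip N0<->N2 -> N0.N0=(alive,v0) N0.N1=(alive,v0) N0.N2=(alive,v0) N0.N3=(alive,v0) | N2.N0=(alive,v0) N2.N1=(alive,v0) N2.N2=(alive,v0) N2.N3=(alive,v0)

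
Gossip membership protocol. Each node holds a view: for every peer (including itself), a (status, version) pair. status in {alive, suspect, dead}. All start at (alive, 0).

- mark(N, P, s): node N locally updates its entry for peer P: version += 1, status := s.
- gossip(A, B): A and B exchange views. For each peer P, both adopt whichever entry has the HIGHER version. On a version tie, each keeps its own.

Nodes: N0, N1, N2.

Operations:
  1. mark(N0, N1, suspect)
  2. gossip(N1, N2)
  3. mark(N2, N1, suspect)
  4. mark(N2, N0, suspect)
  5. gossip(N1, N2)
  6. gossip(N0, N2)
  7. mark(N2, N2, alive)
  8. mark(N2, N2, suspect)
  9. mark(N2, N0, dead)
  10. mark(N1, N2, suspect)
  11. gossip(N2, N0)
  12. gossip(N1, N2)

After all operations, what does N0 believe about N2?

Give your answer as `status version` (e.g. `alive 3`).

Answer: suspect 2

Derivation:
Op 1: N0 marks N1=suspect -> (suspect,v1)
Op 2: gossip N1<->N2 -> N1.N0=(alive,v0) N1.N1=(alive,v0) N1.N2=(alive,v0) | N2.N0=(alive,v0) N2.N1=(alive,v0) N2.N2=(alive,v0)
Op 3: N2 marks N1=suspect -> (suspect,v1)
Op 4: N2 marks N0=suspect -> (suspect,v1)
Op 5: gossip N1<->N2 -> N1.N0=(suspect,v1) N1.N1=(suspect,v1) N1.N2=(alive,v0) | N2.N0=(suspect,v1) N2.N1=(suspect,v1) N2.N2=(alive,v0)
Op 6: gossip N0<->N2 -> N0.N0=(suspect,v1) N0.N1=(suspect,v1) N0.N2=(alive,v0) | N2.N0=(suspect,v1) N2.N1=(suspect,v1) N2.N2=(alive,v0)
Op 7: N2 marks N2=alive -> (alive,v1)
Op 8: N2 marks N2=suspect -> (suspect,v2)
Op 9: N2 marks N0=dead -> (dead,v2)
Op 10: N1 marks N2=suspect -> (suspect,v1)
Op 11: gossip N2<->N0 -> N2.N0=(dead,v2) N2.N1=(suspect,v1) N2.N2=(suspect,v2) | N0.N0=(dead,v2) N0.N1=(suspect,v1) N0.N2=(suspect,v2)
Op 12: gossip N1<->N2 -> N1.N0=(dead,v2) N1.N1=(suspect,v1) N1.N2=(suspect,v2) | N2.N0=(dead,v2) N2.N1=(suspect,v1) N2.N2=(suspect,v2)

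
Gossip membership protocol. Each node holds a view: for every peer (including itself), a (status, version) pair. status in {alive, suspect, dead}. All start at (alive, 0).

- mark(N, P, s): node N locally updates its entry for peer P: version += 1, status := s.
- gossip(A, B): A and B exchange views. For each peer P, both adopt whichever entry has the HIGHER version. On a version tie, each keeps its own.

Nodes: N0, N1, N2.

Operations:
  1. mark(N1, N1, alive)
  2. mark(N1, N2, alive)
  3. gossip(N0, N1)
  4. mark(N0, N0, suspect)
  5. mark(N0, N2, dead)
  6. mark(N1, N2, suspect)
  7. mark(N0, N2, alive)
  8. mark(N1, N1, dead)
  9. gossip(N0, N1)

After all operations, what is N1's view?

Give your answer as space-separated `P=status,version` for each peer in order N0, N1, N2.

Op 1: N1 marks N1=alive -> (alive,v1)
Op 2: N1 marks N2=alive -> (alive,v1)
Op 3: gossip N0<->N1 -> N0.N0=(alive,v0) N0.N1=(alive,v1) N0.N2=(alive,v1) | N1.N0=(alive,v0) N1.N1=(alive,v1) N1.N2=(alive,v1)
Op 4: N0 marks N0=suspect -> (suspect,v1)
Op 5: N0 marks N2=dead -> (dead,v2)
Op 6: N1 marks N2=suspect -> (suspect,v2)
Op 7: N0 marks N2=alive -> (alive,v3)
Op 8: N1 marks N1=dead -> (dead,v2)
Op 9: gossip N0<->N1 -> N0.N0=(suspect,v1) N0.N1=(dead,v2) N0.N2=(alive,v3) | N1.N0=(suspect,v1) N1.N1=(dead,v2) N1.N2=(alive,v3)

Answer: N0=suspect,1 N1=dead,2 N2=alive,3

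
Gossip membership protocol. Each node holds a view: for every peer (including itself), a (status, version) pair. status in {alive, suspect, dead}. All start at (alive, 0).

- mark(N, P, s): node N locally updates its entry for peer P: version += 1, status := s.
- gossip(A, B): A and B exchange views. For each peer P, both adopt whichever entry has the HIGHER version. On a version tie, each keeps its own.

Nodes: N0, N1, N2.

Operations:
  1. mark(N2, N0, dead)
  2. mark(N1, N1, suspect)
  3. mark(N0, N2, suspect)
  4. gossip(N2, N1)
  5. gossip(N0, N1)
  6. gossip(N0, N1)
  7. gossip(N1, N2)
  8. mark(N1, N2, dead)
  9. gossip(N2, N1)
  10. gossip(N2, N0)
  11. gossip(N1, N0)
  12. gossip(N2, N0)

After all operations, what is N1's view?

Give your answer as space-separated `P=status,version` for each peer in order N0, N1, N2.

Op 1: N2 marks N0=dead -> (dead,v1)
Op 2: N1 marks N1=suspect -> (suspect,v1)
Op 3: N0 marks N2=suspect -> (suspect,v1)
Op 4: gossip N2<->N1 -> N2.N0=(dead,v1) N2.N1=(suspect,v1) N2.N2=(alive,v0) | N1.N0=(dead,v1) N1.N1=(suspect,v1) N1.N2=(alive,v0)
Op 5: gossip N0<->N1 -> N0.N0=(dead,v1) N0.N1=(suspect,v1) N0.N2=(suspect,v1) | N1.N0=(dead,v1) N1.N1=(suspect,v1) N1.N2=(suspect,v1)
Op 6: gossip N0<->N1 -> N0.N0=(dead,v1) N0.N1=(suspect,v1) N0.N2=(suspect,v1) | N1.N0=(dead,v1) N1.N1=(suspect,v1) N1.N2=(suspect,v1)
Op 7: gossip N1<->N2 -> N1.N0=(dead,v1) N1.N1=(suspect,v1) N1.N2=(suspect,v1) | N2.N0=(dead,v1) N2.N1=(suspect,v1) N2.N2=(suspect,v1)
Op 8: N1 marks N2=dead -> (dead,v2)
Op 9: gossip N2<->N1 -> N2.N0=(dead,v1) N2.N1=(suspect,v1) N2.N2=(dead,v2) | N1.N0=(dead,v1) N1.N1=(suspect,v1) N1.N2=(dead,v2)
Op 10: gossip N2<->N0 -> N2.N0=(dead,v1) N2.N1=(suspect,v1) N2.N2=(dead,v2) | N0.N0=(dead,v1) N0.N1=(suspect,v1) N0.N2=(dead,v2)
Op 11: gossip N1<->N0 -> N1.N0=(dead,v1) N1.N1=(suspect,v1) N1.N2=(dead,v2) | N0.N0=(dead,v1) N0.N1=(suspect,v1) N0.N2=(dead,v2)
Op 12: gossip N2<->N0 -> N2.N0=(dead,v1) N2.N1=(suspect,v1) N2.N2=(dead,v2) | N0.N0=(dead,v1) N0.N1=(suspect,v1) N0.N2=(dead,v2)

Answer: N0=dead,1 N1=suspect,1 N2=dead,2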